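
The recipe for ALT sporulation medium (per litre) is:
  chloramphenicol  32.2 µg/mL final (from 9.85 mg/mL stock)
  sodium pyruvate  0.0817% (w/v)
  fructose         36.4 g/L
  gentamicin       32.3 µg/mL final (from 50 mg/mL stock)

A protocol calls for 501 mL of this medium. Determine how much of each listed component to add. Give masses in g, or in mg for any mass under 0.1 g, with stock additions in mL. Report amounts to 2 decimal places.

chloramphenicol 1.64 mL; sodium pyruvate 0.41 g; fructose 18.24 g; gentamicin 0.32 mL

Scale factor relative to 1 L: 0.501.
chloramphenicol: V = C2·V2/C1 = 32.2 µg/mL × 501 mL ÷ 9850 µg/mL = 1.64 mL
sodium pyruvate: 0.0817 g per 100 mL × 501 mL ÷ 100 = 0.41 g
fructose: 36.4 g/L × 0.501 L = 18.24 g
gentamicin: dilute stock: 32.3 µg/mL × 501 mL ÷ 50000 µg/mL = 0.32 mL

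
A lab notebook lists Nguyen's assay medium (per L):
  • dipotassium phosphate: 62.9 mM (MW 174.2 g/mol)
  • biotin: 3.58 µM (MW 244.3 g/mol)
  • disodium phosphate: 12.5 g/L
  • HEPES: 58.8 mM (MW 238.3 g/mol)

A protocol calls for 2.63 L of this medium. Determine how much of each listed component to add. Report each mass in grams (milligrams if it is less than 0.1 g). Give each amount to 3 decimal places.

Scale factor relative to 1 L: 2.63.
dipotassium phosphate: 62.9 mmol/L × 174.2 g/mol × 2.63 L ÷ 1000 = 28.817 g
biotin: 3.58 µmol/L × 244.3 g/mol × 2.63 L ÷ 1000 = 2.300 mg
disodium phosphate: 12.5 g/L × 2.63 L = 32.875 g
HEPES: 58.8 mmol/L × 238.3 g/mol × 2.63 L ÷ 1000 = 36.852 g

dipotassium phosphate 28.817 g; biotin 2.300 mg; disodium phosphate 32.875 g; HEPES 36.852 g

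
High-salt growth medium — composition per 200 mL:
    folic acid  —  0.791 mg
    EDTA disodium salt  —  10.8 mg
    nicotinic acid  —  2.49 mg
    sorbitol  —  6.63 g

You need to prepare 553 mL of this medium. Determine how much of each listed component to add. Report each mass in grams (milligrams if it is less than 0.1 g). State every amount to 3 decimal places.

Scale factor = 553 mL / 200 mL = 2.765.
folic acid: 0.791 mg × (553 mL / 200 mL) = 2.187 mg
EDTA disodium salt: 10.8 mg × (553 mL / 200 mL) = 29.862 mg
nicotinic acid: 2.49 mg × (553 mL / 200 mL) = 6.885 mg
sorbitol: 6.63 g × (553 mL / 200 mL) = 18.332 g

folic acid 2.187 mg; EDTA disodium salt 29.862 mg; nicotinic acid 6.885 mg; sorbitol 18.332 g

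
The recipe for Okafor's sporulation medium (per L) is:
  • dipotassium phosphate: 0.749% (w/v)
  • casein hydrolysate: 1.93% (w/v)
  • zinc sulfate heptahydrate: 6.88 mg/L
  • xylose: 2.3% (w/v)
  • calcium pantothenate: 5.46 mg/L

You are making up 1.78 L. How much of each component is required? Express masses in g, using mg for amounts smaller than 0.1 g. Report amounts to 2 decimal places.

Scale factor relative to 1 L: 1.78.
dipotassium phosphate: 0.749% w/v = 7.49 g/L → 7.49 × 1.78 L = 13.33 g
casein hydrolysate: 1.93 g per 100 mL × 1780 mL ÷ 100 = 34.35 g
zinc sulfate heptahydrate: 6.88 mg/L × 1.78 L = 12.25 mg
xylose: 2.3% w/v = 23 g/L → 23 × 1.78 L = 40.94 g
calcium pantothenate: 5.46 mg/L × 1.78 L = 9.72 mg

dipotassium phosphate 13.33 g; casein hydrolysate 34.35 g; zinc sulfate heptahydrate 12.25 mg; xylose 40.94 g; calcium pantothenate 9.72 mg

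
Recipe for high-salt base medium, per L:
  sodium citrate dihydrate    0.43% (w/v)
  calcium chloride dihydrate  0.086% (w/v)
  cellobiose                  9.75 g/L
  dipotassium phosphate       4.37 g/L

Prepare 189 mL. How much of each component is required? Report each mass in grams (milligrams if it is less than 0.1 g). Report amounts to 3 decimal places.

Target volume = 189 mL = 0.189 L.
sodium citrate dihydrate: 0.43% w/v = 4.3 g/L → 4.3 × 0.189 L = 0.813 g
calcium chloride dihydrate: 0.086 g per 100 mL × 189 mL ÷ 100 = 0.163 g
cellobiose: 9.75 g/L × 0.189 L = 1.843 g
dipotassium phosphate: 4.37 g/L × 0.189 L = 0.826 g

sodium citrate dihydrate 0.813 g; calcium chloride dihydrate 0.163 g; cellobiose 1.843 g; dipotassium phosphate 0.826 g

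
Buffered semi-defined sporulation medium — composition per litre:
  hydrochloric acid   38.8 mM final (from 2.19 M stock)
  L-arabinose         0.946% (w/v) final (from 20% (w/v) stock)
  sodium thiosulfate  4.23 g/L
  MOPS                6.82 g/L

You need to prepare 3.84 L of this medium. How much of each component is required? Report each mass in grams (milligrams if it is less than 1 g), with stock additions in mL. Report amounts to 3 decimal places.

Scale factor relative to 1 L: 3.84.
hydrochloric acid: V = C2·V2/C1 = 38.8 mM × 3840 mL ÷ 2190 mM = 68.033 mL
L-arabinose: dilute stock: 0.946% ÷ 20% × 3840 mL = 181.632 mL
sodium thiosulfate: 4.23 g/L × 3.84 L = 16.243 g
MOPS: 6.82 g/L × 3.84 L = 26.189 g

hydrochloric acid 68.033 mL; L-arabinose 181.632 mL; sodium thiosulfate 16.243 g; MOPS 26.189 g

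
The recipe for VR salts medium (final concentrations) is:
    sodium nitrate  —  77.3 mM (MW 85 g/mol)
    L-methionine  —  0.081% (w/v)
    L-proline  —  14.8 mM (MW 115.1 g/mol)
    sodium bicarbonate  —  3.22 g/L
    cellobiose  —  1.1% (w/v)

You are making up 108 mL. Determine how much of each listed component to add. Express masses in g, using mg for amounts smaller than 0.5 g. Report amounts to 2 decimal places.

Scale factor relative to 1 L: 0.108.
sodium nitrate: 77.3 mmol/L × 85 g/mol × 0.108 L ÷ 1000 = 0.71 g
L-methionine: 0.081% w/v = 0.81 g/L → 0.81 × 0.108 L = 0.08748 g = 87.48 mg
L-proline: 14.8 mmol/L × 115.1 mg/mmol × 0.108 L = 183.98 mg
sodium bicarbonate: 3.22 g/L × 0.108 L = 0.34776 g = 347.76 mg
cellobiose: 1.1% w/v = 11 g/L → 11 × 0.108 L = 1.19 g

sodium nitrate 0.71 g; L-methionine 87.48 mg; L-proline 183.98 mg; sodium bicarbonate 347.76 mg; cellobiose 1.19 g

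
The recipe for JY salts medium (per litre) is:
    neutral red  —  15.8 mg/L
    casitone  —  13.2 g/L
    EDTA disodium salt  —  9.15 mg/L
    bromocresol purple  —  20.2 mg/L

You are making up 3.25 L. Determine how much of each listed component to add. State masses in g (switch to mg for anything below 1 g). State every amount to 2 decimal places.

Scale factor relative to 1 L: 3.25.
neutral red: 15.8 mg/L × 3.25 L = 51.35 mg
casitone: 13.2 g/L × 3.25 L = 42.90 g
EDTA disodium salt: 9.15 mg/L × 3.25 L = 29.74 mg
bromocresol purple: 20.2 mg/L × 3.25 L = 65.65 mg

neutral red 51.35 mg; casitone 42.90 g; EDTA disodium salt 29.74 mg; bromocresol purple 65.65 mg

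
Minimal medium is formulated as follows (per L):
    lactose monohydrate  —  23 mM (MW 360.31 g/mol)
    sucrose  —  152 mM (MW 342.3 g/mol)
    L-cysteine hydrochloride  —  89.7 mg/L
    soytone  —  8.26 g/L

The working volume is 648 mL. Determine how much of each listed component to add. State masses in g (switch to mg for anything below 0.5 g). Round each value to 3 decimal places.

Target volume = 648 mL = 0.648 L.
lactose monohydrate: 23 mmol/L × 360.31 g/mol × 0.648 L ÷ 1000 = 5.370 g
sucrose: 152 mmol/L × 342.3 g/mol × 0.648 L ÷ 1000 = 33.715 g
L-cysteine hydrochloride: 89.7 mg/L × 0.648 L = 58.126 mg
soytone: 8.26 g/L × 0.648 L = 5.352 g

lactose monohydrate 5.370 g; sucrose 33.715 g; L-cysteine hydrochloride 58.126 mg; soytone 5.352 g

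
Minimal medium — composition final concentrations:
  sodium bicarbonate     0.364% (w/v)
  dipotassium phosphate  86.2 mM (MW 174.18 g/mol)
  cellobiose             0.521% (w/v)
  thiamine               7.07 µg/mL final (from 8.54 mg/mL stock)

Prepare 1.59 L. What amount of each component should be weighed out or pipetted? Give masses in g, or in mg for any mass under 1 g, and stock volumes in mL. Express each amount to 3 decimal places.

Working volume: 1.59 L.
sodium bicarbonate: 0.364% w/v = 3.64 g/L → 3.64 × 1.59 L = 5.788 g
dipotassium phosphate: 86.2 mmol/L × 174.18 g/mol × 1.59 L ÷ 1000 = 23.873 g
cellobiose: 0.521 g per 100 mL × 1590 mL ÷ 100 = 8.284 g
thiamine: C1V1 = C2V2 → 7.07 µg/mL × 1590 mL ÷ 8540 µg/mL = 1.316 mL

sodium bicarbonate 5.788 g; dipotassium phosphate 23.873 g; cellobiose 8.284 g; thiamine 1.316 mL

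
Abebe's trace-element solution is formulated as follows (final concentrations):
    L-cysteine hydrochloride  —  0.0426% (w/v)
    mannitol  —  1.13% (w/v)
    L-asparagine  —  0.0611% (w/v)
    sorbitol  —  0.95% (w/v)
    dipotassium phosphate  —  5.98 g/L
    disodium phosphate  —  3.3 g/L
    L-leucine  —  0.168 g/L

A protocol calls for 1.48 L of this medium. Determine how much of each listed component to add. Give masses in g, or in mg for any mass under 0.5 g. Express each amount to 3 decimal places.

Scale factor relative to 1 L: 1.48.
L-cysteine hydrochloride: 0.0426% w/v = 0.426 g/L → 0.426 × 1.48 L = 0.630 g
mannitol: 1.13 g per 100 mL × 1480 mL ÷ 100 = 16.724 g
L-asparagine: 0.0611 g per 100 mL × 1480 mL ÷ 100 = 0.904 g
sorbitol: 0.95% w/v = 9.5 g/L → 9.5 × 1.48 L = 14.060 g
dipotassium phosphate: 5.98 g/L × 1.48 L = 8.850 g
disodium phosphate: 3.3 g/L × 1.48 L = 4.884 g
L-leucine: 0.168 g/L × 1.48 L = 0.24864 g = 248.640 mg

L-cysteine hydrochloride 0.630 g; mannitol 16.724 g; L-asparagine 0.904 g; sorbitol 14.060 g; dipotassium phosphate 8.850 g; disodium phosphate 4.884 g; L-leucine 248.640 mg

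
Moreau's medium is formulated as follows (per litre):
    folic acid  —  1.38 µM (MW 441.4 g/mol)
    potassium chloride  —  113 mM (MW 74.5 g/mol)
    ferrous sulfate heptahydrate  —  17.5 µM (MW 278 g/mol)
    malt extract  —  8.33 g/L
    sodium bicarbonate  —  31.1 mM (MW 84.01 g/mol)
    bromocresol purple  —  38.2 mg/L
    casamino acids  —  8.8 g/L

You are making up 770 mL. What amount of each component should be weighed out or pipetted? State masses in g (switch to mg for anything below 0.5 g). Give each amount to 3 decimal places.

folic acid 0.469 mg; potassium chloride 6.482 g; ferrous sulfate heptahydrate 3.746 mg; malt extract 6.414 g; sodium bicarbonate 2.012 g; bromocresol purple 29.414 mg; casamino acids 6.776 g

Working volume: 770 mL = 0.77 L.
folic acid: 1.38 µmol/L × 441.4 g/mol × 0.77 L ÷ 1000 = 0.469 mg
potassium chloride: 113 mmol/L × 74.5 g/mol × 0.77 L ÷ 1000 = 6.482 g
ferrous sulfate heptahydrate: 17.5 µmol/L × 278 g/mol × 0.77 L ÷ 1000 = 3.746 mg
malt extract: 8.33 g/L × 0.77 L = 6.414 g
sodium bicarbonate: 31.1 mmol/L × 84.01 g/mol × 0.77 L ÷ 1000 = 2.012 g
bromocresol purple: 38.2 mg/L × 0.77 L = 29.414 mg
casamino acids: 8.8 g/L × 0.77 L = 6.776 g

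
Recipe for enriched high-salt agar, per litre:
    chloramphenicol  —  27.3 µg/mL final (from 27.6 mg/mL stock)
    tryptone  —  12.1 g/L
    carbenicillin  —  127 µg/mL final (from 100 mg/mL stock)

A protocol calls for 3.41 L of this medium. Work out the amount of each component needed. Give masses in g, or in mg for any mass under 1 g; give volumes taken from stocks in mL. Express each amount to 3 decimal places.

chloramphenicol 3.373 mL; tryptone 41.261 g; carbenicillin 4.331 mL

Working volume: 3.41 L.
chloramphenicol: V = C2·V2/C1 = 27.3 µg/mL × 3410 mL ÷ 27600 µg/mL = 3.373 mL
tryptone: 12.1 g/L × 3.41 L = 41.261 g
carbenicillin: dilute stock: 127 µg/mL × 3410 mL ÷ 100000 µg/mL = 4.331 mL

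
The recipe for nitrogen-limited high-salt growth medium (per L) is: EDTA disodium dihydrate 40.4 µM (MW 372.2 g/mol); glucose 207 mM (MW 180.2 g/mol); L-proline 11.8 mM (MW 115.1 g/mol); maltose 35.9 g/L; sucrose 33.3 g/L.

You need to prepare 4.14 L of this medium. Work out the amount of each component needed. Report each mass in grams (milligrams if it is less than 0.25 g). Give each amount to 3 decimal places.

Scale factor relative to 1 L: 4.14.
EDTA disodium dihydrate: 40.4 µmol/L × 372.2 g/mol × 4.14 L ÷ 1000 = 62.253 mg
glucose: 207 mmol/L × 180.2 g/mol × 4.14 L ÷ 1000 = 154.428 g
L-proline: 11.8 mmol/L × 115.1 g/mol × 4.14 L ÷ 1000 = 5.623 g
maltose: 35.9 g/L × 4.14 L = 148.626 g
sucrose: 33.3 g/L × 4.14 L = 137.862 g

EDTA disodium dihydrate 62.253 mg; glucose 154.428 g; L-proline 5.623 g; maltose 148.626 g; sucrose 137.862 g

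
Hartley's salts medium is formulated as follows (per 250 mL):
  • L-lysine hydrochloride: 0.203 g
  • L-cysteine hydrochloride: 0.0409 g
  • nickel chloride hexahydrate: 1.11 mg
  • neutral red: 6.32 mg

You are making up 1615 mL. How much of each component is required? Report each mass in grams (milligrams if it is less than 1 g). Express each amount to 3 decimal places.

L-lysine hydrochloride 1.311 g; L-cysteine hydrochloride 264.214 mg; nickel chloride hexahydrate 7.171 mg; neutral red 40.827 mg

Scale factor = 1615 mL / 250 mL = 6.46.
L-lysine hydrochloride: 0.203 g × (1615 mL / 250 mL) = 1.311 g
L-cysteine hydrochloride: 0.0409 g × (1615 mL / 250 mL) = 0.264214 g = 264.214 mg
nickel chloride hexahydrate: 1.11 mg × (1615 mL / 250 mL) = 7.171 mg
neutral red: 6.32 mg × (1615 mL / 250 mL) = 40.827 mg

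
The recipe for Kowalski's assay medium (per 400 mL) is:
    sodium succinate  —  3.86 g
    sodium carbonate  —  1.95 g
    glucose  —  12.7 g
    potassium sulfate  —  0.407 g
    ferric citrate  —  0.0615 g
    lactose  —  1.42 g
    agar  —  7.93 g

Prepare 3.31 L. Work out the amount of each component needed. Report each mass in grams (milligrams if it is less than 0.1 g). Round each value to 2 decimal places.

sodium succinate 31.94 g; sodium carbonate 16.14 g; glucose 105.09 g; potassium sulfate 3.37 g; ferric citrate 0.51 g; lactose 11.75 g; agar 65.62 g

Scale factor = 3310 mL / 400 mL = 8.275.
sodium succinate: 3.86 g × (3310 mL / 400 mL) = 31.94 g
sodium carbonate: 1.95 g × (3310 mL / 400 mL) = 16.14 g
glucose: 12.7 g × (3310 mL / 400 mL) = 105.09 g
potassium sulfate: 0.407 g × (3310 mL / 400 mL) = 3.37 g
ferric citrate: 0.0615 g × (3310 mL / 400 mL) = 0.51 g
lactose: 1.42 g × (3310 mL / 400 mL) = 11.75 g
agar: 7.93 g × (3310 mL / 400 mL) = 65.62 g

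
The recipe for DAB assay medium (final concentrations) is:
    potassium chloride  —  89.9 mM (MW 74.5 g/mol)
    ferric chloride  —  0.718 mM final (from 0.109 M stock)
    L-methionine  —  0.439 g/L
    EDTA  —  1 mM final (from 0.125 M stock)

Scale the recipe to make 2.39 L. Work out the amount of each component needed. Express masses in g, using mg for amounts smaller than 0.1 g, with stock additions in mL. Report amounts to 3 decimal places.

Working volume: 2.39 L.
potassium chloride: 89.9 mmol/L × 74.5 g/mol × 2.39 L ÷ 1000 = 16.007 g
ferric chloride: C1V1 = C2V2 → 0.718 mM × 2390 mL ÷ 109 mM = 15.743 mL
L-methionine: 0.439 g/L × 2.39 L = 1.049 g
EDTA: V = C2·V2/C1 = 1 mM × 2390 mL ÷ 125 mM = 19.120 mL

potassium chloride 16.007 g; ferric chloride 15.743 mL; L-methionine 1.049 g; EDTA 19.120 mL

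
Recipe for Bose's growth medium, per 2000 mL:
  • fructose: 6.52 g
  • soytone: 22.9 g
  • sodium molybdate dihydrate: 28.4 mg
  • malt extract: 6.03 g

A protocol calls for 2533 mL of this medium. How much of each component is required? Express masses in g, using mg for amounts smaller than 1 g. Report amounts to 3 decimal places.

Scale factor = 2533 mL / 2000 mL = 1.2665.
fructose: 6.52 g × (2533 mL / 2000 mL) = 8.258 g
soytone: 22.9 g × (2533 mL / 2000 mL) = 29.003 g
sodium molybdate dihydrate: 28.4 mg × (2533 mL / 2000 mL) = 35.969 mg
malt extract: 6.03 g × (2533 mL / 2000 mL) = 7.637 g

fructose 8.258 g; soytone 29.003 g; sodium molybdate dihydrate 35.969 mg; malt extract 7.637 g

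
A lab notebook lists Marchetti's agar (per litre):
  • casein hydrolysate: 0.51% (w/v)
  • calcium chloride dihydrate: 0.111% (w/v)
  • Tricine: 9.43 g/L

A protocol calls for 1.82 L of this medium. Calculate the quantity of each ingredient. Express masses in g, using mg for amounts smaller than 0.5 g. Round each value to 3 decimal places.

casein hydrolysate 9.282 g; calcium chloride dihydrate 2.020 g; Tricine 17.163 g

Working volume: 1.82 L.
casein hydrolysate: 0.51% w/v = 5.1 g/L → 5.1 × 1.82 L = 9.282 g
calcium chloride dihydrate: 0.111 g per 100 mL × 1820 mL ÷ 100 = 2.020 g
Tricine: 9.43 g/L × 1.82 L = 17.163 g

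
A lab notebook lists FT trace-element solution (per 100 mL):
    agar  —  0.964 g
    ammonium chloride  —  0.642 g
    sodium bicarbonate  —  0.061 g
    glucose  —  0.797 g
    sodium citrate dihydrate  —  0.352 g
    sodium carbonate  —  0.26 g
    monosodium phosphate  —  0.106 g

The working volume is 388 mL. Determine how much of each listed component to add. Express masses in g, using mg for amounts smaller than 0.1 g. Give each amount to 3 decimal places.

Ratio of target to recipe volume: 388 / 100 = 3.88.
agar: 0.964 g × (388 mL / 100 mL) = 3.740 g
ammonium chloride: 0.642 g × (388 mL / 100 mL) = 2.491 g
sodium bicarbonate: 0.061 g × (388 mL / 100 mL) = 0.237 g
glucose: 0.797 g × (388 mL / 100 mL) = 3.092 g
sodium citrate dihydrate: 0.352 g × (388 mL / 100 mL) = 1.366 g
sodium carbonate: 0.26 g × (388 mL / 100 mL) = 1.009 g
monosodium phosphate: 0.106 g × (388 mL / 100 mL) = 0.411 g

agar 3.740 g; ammonium chloride 2.491 g; sodium bicarbonate 0.237 g; glucose 3.092 g; sodium citrate dihydrate 1.366 g; sodium carbonate 1.009 g; monosodium phosphate 0.411 g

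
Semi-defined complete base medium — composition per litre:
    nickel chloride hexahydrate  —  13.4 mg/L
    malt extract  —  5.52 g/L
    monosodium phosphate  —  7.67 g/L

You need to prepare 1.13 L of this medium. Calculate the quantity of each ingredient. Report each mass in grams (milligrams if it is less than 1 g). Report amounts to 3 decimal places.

nickel chloride hexahydrate 15.142 mg; malt extract 6.238 g; monosodium phosphate 8.667 g

Scale factor relative to 1 L: 1.13.
nickel chloride hexahydrate: 13.4 mg/L × 1.13 L = 15.142 mg
malt extract: 5.52 g/L × 1.13 L = 6.238 g
monosodium phosphate: 7.67 g/L × 1.13 L = 8.667 g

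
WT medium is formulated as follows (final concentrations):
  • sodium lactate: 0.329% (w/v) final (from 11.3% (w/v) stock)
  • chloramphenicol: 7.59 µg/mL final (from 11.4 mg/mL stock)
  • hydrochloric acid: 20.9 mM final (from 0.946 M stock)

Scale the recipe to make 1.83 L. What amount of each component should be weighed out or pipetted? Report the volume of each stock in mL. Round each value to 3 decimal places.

sodium lactate 53.281 mL; chloramphenicol 1.218 mL; hydrochloric acid 40.430 mL

Working volume: 1.83 L.
sodium lactate: C1V1 = C2V2 → 0.329% ÷ 11.3% × 1830 mL = 53.281 mL
chloramphenicol: V = C2·V2/C1 = 7.59 µg/mL × 1830 mL ÷ 11400 µg/mL = 1.218 mL
hydrochloric acid: dilute stock: 20.9 mM × 1830 mL ÷ 946 mM = 40.430 mL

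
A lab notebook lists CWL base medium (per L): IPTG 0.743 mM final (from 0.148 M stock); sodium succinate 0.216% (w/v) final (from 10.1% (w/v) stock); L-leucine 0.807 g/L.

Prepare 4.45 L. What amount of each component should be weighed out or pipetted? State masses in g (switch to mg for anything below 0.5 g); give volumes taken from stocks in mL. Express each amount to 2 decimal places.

IPTG 22.34 mL; sodium succinate 95.17 mL; L-leucine 3.59 g

Working volume: 4.45 L.
IPTG: dilute stock: 0.743 mM × 4450 mL ÷ 148 mM = 22.34 mL
sodium succinate: V = C2·V2/C1 = 0.216% ÷ 10.1% × 4450 mL = 95.17 mL
L-leucine: 0.807 g/L × 4.45 L = 3.59 g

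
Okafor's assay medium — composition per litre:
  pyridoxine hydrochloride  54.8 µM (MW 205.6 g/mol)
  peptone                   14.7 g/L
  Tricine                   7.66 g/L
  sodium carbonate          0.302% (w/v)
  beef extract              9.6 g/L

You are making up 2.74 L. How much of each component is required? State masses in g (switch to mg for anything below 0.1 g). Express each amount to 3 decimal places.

pyridoxine hydrochloride 30.871 mg; peptone 40.278 g; Tricine 20.988 g; sodium carbonate 8.275 g; beef extract 26.304 g

Working volume: 2.74 L.
pyridoxine hydrochloride: 54.8 µmol/L × 205.6 g/mol × 2.74 L ÷ 1000 = 30.871 mg
peptone: 14.7 g/L × 2.74 L = 40.278 g
Tricine: 7.66 g/L × 2.74 L = 20.988 g
sodium carbonate: 0.302% w/v = 3.02 g/L → 3.02 × 2.74 L = 8.275 g
beef extract: 9.6 g/L × 2.74 L = 26.304 g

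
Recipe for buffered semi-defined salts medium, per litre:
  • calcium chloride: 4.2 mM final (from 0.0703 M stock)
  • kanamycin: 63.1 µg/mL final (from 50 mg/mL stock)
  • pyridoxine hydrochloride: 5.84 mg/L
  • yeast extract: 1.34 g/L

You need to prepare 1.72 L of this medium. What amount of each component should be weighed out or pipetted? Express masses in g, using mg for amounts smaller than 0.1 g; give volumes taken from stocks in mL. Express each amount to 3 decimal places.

Scale factor relative to 1 L: 1.72.
calcium chloride: C1V1 = C2V2 → 4.2 mM × 1720 mL ÷ 70.3 mM = 102.760 mL
kanamycin: C1V1 = C2V2 → 63.1 µg/mL × 1720 mL ÷ 50000 µg/mL = 2.171 mL
pyridoxine hydrochloride: 5.84 mg/L × 1.72 L = 10.045 mg
yeast extract: 1.34 g/L × 1.72 L = 2.305 g

calcium chloride 102.760 mL; kanamycin 2.171 mL; pyridoxine hydrochloride 10.045 mg; yeast extract 2.305 g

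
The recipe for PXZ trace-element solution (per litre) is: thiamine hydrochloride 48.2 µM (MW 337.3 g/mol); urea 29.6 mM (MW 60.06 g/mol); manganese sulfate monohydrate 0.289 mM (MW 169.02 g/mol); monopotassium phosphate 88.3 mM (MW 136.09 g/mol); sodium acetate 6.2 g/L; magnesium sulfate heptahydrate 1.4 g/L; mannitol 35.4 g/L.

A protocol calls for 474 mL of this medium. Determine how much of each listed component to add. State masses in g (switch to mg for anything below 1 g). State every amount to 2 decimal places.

thiamine hydrochloride 7.71 mg; urea 842.67 mg; manganese sulfate monohydrate 23.15 mg; monopotassium phosphate 5.70 g; sodium acetate 2.94 g; magnesium sulfate heptahydrate 663.60 mg; mannitol 16.78 g

Working volume: 474 mL = 0.474 L.
thiamine hydrochloride: 48.2 µmol/L × 337.3 g/mol × 0.474 L ÷ 1000 = 7.71 mg
urea: 29.6 mmol/L × 60.06 mg/mmol × 0.474 L = 842.67 mg
manganese sulfate monohydrate: 0.289 mmol/L × 169.02 mg/mmol × 0.474 L = 23.15 mg
monopotassium phosphate: 88.3 mmol/L × 136.09 g/mol × 0.474 L ÷ 1000 = 5.70 g
sodium acetate: 6.2 g/L × 0.474 L = 2.94 g
magnesium sulfate heptahydrate: 1.4 g/L × 0.474 L = 0.6636 g = 663.60 mg
mannitol: 35.4 g/L × 0.474 L = 16.78 g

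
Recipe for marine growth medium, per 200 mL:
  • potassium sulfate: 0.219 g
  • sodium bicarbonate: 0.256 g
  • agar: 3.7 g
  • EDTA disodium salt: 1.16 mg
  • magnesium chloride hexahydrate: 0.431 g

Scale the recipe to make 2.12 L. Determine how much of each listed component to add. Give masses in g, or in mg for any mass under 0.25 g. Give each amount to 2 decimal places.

potassium sulfate 2.32 g; sodium bicarbonate 2.71 g; agar 39.22 g; EDTA disodium salt 12.30 mg; magnesium chloride hexahydrate 4.57 g

Ratio of target to recipe volume: 2120 / 200 = 10.6.
potassium sulfate: 0.219 g × (2120 mL / 200 mL) = 2.32 g
sodium bicarbonate: 0.256 g × (2120 mL / 200 mL) = 2.71 g
agar: 3.7 g × (2120 mL / 200 mL) = 39.22 g
EDTA disodium salt: 1.16 mg × (2120 mL / 200 mL) = 12.30 mg
magnesium chloride hexahydrate: 0.431 g × (2120 mL / 200 mL) = 4.57 g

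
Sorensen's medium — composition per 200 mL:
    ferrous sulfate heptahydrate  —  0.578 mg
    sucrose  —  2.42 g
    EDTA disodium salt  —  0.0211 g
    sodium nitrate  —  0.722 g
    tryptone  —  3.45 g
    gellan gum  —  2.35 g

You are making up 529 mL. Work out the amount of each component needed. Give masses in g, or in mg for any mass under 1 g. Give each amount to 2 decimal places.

ferrous sulfate heptahydrate 1.53 mg; sucrose 6.40 g; EDTA disodium salt 55.81 mg; sodium nitrate 1.91 g; tryptone 9.13 g; gellan gum 6.22 g

Scale factor = 529 mL / 200 mL = 2.645.
ferrous sulfate heptahydrate: 0.578 mg × (529 mL / 200 mL) = 1.53 mg
sucrose: 2.42 g × (529 mL / 200 mL) = 6.40 g
EDTA disodium salt: 0.0211 g × (529 mL / 200 mL) = 0.0558095 g = 55.81 mg
sodium nitrate: 0.722 g × (529 mL / 200 mL) = 1.91 g
tryptone: 3.45 g × (529 mL / 200 mL) = 9.13 g
gellan gum: 2.35 g × (529 mL / 200 mL) = 6.22 g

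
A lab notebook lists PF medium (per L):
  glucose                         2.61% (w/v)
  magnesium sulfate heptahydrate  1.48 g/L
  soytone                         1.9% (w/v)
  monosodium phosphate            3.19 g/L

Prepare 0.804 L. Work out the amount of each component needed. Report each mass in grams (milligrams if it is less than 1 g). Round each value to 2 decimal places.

Scale factor relative to 1 L: 0.804.
glucose: 2.61 g per 100 mL × 804 mL ÷ 100 = 20.98 g
magnesium sulfate heptahydrate: 1.48 g/L × 0.804 L = 1.19 g
soytone: 1.9% w/v = 19 g/L → 19 × 0.804 L = 15.28 g
monosodium phosphate: 3.19 g/L × 0.804 L = 2.56 g

glucose 20.98 g; magnesium sulfate heptahydrate 1.19 g; soytone 15.28 g; monosodium phosphate 2.56 g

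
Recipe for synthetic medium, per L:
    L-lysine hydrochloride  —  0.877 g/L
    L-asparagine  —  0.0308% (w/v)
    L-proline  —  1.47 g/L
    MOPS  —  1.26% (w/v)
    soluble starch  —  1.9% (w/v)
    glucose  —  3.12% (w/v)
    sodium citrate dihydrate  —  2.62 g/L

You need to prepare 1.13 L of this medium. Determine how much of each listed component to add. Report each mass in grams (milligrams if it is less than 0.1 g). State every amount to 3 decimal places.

Scale factor relative to 1 L: 1.13.
L-lysine hydrochloride: 0.877 g/L × 1.13 L = 0.991 g
L-asparagine: 0.0308 g per 100 mL × 1130 mL ÷ 100 = 0.348 g
L-proline: 1.47 g/L × 1.13 L = 1.661 g
MOPS: 1.26% w/v = 12.6 g/L → 12.6 × 1.13 L = 14.238 g
soluble starch: 1.9 g per 100 mL × 1130 mL ÷ 100 = 21.470 g
glucose: 3.12 g per 100 mL × 1130 mL ÷ 100 = 35.256 g
sodium citrate dihydrate: 2.62 g/L × 1.13 L = 2.961 g

L-lysine hydrochloride 0.991 g; L-asparagine 0.348 g; L-proline 1.661 g; MOPS 14.238 g; soluble starch 21.470 g; glucose 35.256 g; sodium citrate dihydrate 2.961 g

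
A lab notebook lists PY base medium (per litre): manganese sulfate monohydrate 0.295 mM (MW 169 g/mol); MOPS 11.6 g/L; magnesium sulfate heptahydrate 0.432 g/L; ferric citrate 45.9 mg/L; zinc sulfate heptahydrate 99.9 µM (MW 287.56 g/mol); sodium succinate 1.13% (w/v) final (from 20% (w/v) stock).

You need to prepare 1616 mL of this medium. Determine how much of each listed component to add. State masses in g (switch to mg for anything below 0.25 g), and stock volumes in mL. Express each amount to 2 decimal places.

Working volume: 1616 mL = 1.616 L.
manganese sulfate monohydrate: 0.295 mmol/L × 169 mg/mmol × 1.616 L = 80.57 mg
MOPS: 11.6 g/L × 1.616 L = 18.75 g
magnesium sulfate heptahydrate: 0.432 g/L × 1.616 L = 0.70 g
ferric citrate: 45.9 mg/L × 1.616 L = 74.17 mg
zinc sulfate heptahydrate: 99.9 µmol/L × 287.56 g/mol × 1.616 L ÷ 1000 = 46.42 mg
sodium succinate: C1V1 = C2V2 → 1.13% ÷ 20% × 1616 mL = 91.30 mL

manganese sulfate monohydrate 80.57 mg; MOPS 18.75 g; magnesium sulfate heptahydrate 0.70 g; ferric citrate 74.17 mg; zinc sulfate heptahydrate 46.42 mg; sodium succinate 91.30 mL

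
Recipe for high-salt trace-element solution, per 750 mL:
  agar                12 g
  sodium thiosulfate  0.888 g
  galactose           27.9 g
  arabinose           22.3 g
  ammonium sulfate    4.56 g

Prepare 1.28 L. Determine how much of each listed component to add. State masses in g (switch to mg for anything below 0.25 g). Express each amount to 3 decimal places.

agar 20.480 g; sodium thiosulfate 1.516 g; galactose 47.616 g; arabinose 38.059 g; ammonium sulfate 7.782 g

Ratio of target to recipe volume: 1280 / 750 = 1.70667.
agar: 12 g × (1280 mL / 750 mL) = 20.480 g
sodium thiosulfate: 0.888 g × (1280 mL / 750 mL) = 1.516 g
galactose: 27.9 g × (1280 mL / 750 mL) = 47.616 g
arabinose: 22.3 g × (1280 mL / 750 mL) = 38.059 g
ammonium sulfate: 4.56 g × (1280 mL / 750 mL) = 7.782 g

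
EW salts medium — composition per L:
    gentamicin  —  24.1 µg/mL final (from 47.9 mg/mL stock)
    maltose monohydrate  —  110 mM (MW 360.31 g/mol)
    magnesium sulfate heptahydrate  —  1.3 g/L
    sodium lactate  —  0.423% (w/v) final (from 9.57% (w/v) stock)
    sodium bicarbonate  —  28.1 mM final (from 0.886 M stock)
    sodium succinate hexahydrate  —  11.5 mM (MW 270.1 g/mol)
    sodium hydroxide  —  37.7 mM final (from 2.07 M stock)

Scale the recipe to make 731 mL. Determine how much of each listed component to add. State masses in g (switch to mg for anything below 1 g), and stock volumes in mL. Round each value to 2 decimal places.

Target volume = 731 mL = 0.731 L.
gentamicin: V = C2·V2/C1 = 24.1 µg/mL × 731 mL ÷ 47900 µg/mL = 0.37 mL
maltose monohydrate: 110 mmol/L × 360.31 g/mol × 0.731 L ÷ 1000 = 28.97 g
magnesium sulfate heptahydrate: 1.3 g/L × 0.731 L = 0.9503 g = 950.30 mg
sodium lactate: dilute stock: 0.423% ÷ 9.57% × 731 mL = 32.31 mL
sodium bicarbonate: C1V1 = C2V2 → 28.1 mM × 731 mL ÷ 886 mM = 23.18 mL
sodium succinate hexahydrate: 11.5 mmol/L × 270.1 g/mol × 0.731 L ÷ 1000 = 2.27 g
sodium hydroxide: V = C2·V2/C1 = 37.7 mM × 731 mL ÷ 2070 mM = 13.31 mL

gentamicin 0.37 mL; maltose monohydrate 28.97 g; magnesium sulfate heptahydrate 950.30 mg; sodium lactate 32.31 mL; sodium bicarbonate 23.18 mL; sodium succinate hexahydrate 2.27 g; sodium hydroxide 13.31 mL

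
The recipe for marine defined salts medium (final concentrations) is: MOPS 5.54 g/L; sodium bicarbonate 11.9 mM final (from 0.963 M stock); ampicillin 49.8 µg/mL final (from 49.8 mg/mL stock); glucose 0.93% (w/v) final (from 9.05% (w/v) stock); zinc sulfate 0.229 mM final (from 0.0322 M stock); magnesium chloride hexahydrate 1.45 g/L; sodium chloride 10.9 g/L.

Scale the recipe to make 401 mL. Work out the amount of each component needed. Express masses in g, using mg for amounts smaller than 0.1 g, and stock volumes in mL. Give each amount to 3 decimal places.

Working volume: 401 mL = 0.401 L.
MOPS: 5.54 g/L × 0.401 L = 2.222 g
sodium bicarbonate: C1V1 = C2V2 → 11.9 mM × 401 mL ÷ 963 mM = 4.955 mL
ampicillin: V = C2·V2/C1 = 49.8 µg/mL × 401 mL ÷ 49800 µg/mL = 0.401 mL
glucose: C1V1 = C2V2 → 0.93% ÷ 9.05% × 401 mL = 41.208 mL
zinc sulfate: V = C2·V2/C1 = 0.229 mM × 401 mL ÷ 32.2 mM = 2.852 mL
magnesium chloride hexahydrate: 1.45 g/L × 0.401 L = 0.581 g
sodium chloride: 10.9 g/L × 0.401 L = 4.371 g

MOPS 2.222 g; sodium bicarbonate 4.955 mL; ampicillin 0.401 mL; glucose 41.208 mL; zinc sulfate 2.852 mL; magnesium chloride hexahydrate 0.581 g; sodium chloride 4.371 g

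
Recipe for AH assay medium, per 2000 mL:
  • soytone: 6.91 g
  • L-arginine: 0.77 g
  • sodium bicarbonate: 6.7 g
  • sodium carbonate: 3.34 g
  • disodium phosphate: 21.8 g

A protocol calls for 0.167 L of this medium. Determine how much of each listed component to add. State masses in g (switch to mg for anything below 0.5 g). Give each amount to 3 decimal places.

soytone 0.577 g; L-arginine 64.295 mg; sodium bicarbonate 0.559 g; sodium carbonate 278.890 mg; disodium phosphate 1.820 g

Scale factor = 167 mL / 2000 mL = 0.0835.
soytone: 6.91 g × (167 mL / 2000 mL) = 0.577 g
L-arginine: 0.77 g × (167 mL / 2000 mL) = 0.064295 g = 64.295 mg
sodium bicarbonate: 6.7 g × (167 mL / 2000 mL) = 0.559 g
sodium carbonate: 3.34 g × (167 mL / 2000 mL) = 0.27889 g = 278.890 mg
disodium phosphate: 21.8 g × (167 mL / 2000 mL) = 1.820 g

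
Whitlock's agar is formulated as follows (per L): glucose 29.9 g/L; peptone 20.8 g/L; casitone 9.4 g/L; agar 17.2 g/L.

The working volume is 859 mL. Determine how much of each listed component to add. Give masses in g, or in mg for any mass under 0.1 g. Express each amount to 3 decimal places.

glucose 25.684 g; peptone 17.867 g; casitone 8.075 g; agar 14.775 g

Working volume: 859 mL = 0.859 L.
glucose: 29.9 g/L × 0.859 L = 25.684 g
peptone: 20.8 g/L × 0.859 L = 17.867 g
casitone: 9.4 g/L × 0.859 L = 8.075 g
agar: 17.2 g/L × 0.859 L = 14.775 g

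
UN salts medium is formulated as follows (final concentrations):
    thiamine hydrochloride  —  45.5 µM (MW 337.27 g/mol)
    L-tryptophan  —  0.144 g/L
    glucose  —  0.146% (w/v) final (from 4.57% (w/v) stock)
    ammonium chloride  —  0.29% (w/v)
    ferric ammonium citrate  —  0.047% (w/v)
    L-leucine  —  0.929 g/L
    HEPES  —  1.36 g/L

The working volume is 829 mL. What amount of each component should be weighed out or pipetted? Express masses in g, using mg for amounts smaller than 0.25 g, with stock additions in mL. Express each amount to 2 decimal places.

thiamine hydrochloride 12.72 mg; L-tryptophan 119.38 mg; glucose 26.48 mL; ammonium chloride 2.40 g; ferric ammonium citrate 0.39 g; L-leucine 0.77 g; HEPES 1.13 g

Target volume = 829 mL = 0.829 L.
thiamine hydrochloride: 45.5 µmol/L × 337.27 g/mol × 0.829 L ÷ 1000 = 12.72 mg
L-tryptophan: 0.144 g/L × 0.829 L = 0.119376 g = 119.38 mg
glucose: dilute stock: 0.146% ÷ 4.57% × 829 mL = 26.48 mL
ammonium chloride: 0.29% w/v = 2.9 g/L → 2.9 × 0.829 L = 2.40 g
ferric ammonium citrate: 0.047% w/v = 0.47 g/L → 0.47 × 0.829 L = 0.39 g
L-leucine: 0.929 g/L × 0.829 L = 0.77 g
HEPES: 1.36 g/L × 0.829 L = 1.13 g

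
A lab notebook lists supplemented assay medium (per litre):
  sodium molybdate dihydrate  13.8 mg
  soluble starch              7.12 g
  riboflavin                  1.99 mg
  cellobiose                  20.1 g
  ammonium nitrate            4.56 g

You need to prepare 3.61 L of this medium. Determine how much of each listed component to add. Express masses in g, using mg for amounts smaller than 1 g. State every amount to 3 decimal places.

Scale factor = 3610 mL / 1000 mL = 3.61.
sodium molybdate dihydrate: 13.8 mg × (3610 mL / 1000 mL) = 49.818 mg
soluble starch: 7.12 g × (3610 mL / 1000 mL) = 25.703 g
riboflavin: 1.99 mg × (3610 mL / 1000 mL) = 7.184 mg
cellobiose: 20.1 g × (3610 mL / 1000 mL) = 72.561 g
ammonium nitrate: 4.56 g × (3610 mL / 1000 mL) = 16.462 g

sodium molybdate dihydrate 49.818 mg; soluble starch 25.703 g; riboflavin 7.184 mg; cellobiose 72.561 g; ammonium nitrate 16.462 g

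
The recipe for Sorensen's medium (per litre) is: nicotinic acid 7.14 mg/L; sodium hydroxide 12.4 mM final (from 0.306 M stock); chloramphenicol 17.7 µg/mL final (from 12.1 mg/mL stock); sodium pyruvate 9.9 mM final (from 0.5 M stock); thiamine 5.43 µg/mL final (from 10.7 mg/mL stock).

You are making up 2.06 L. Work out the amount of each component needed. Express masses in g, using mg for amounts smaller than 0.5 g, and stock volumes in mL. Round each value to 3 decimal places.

Working volume: 2.06 L.
nicotinic acid: 7.14 mg/L × 2.06 L = 14.708 mg
sodium hydroxide: C1V1 = C2V2 → 12.4 mM × 2060 mL ÷ 306 mM = 83.477 mL
chloramphenicol: C1V1 = C2V2 → 17.7 µg/mL × 2060 mL ÷ 12100 µg/mL = 3.013 mL
sodium pyruvate: V = C2·V2/C1 = 9.9 mM × 2060 mL ÷ 500 mM = 40.788 mL
thiamine: C1V1 = C2V2 → 5.43 µg/mL × 2060 mL ÷ 10700 µg/mL = 1.045 mL

nicotinic acid 14.708 mg; sodium hydroxide 83.477 mL; chloramphenicol 3.013 mL; sodium pyruvate 40.788 mL; thiamine 1.045 mL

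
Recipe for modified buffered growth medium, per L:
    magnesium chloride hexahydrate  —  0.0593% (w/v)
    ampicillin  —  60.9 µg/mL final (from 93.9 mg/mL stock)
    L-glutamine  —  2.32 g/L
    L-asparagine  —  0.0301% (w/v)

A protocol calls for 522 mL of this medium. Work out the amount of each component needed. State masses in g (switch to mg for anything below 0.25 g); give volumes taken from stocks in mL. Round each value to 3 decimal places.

Working volume: 522 mL = 0.522 L.
magnesium chloride hexahydrate: 0.0593 g per 100 mL × 522 mL ÷ 100 = 0.310 g
ampicillin: C1V1 = C2V2 → 60.9 µg/mL × 522 mL ÷ 93900 µg/mL = 0.339 mL
L-glutamine: 2.32 g/L × 0.522 L = 1.211 g
L-asparagine: 0.0301% w/v = 0.301 g/L → 0.301 × 0.522 L = 0.157122 g = 157.122 mg

magnesium chloride hexahydrate 0.310 g; ampicillin 0.339 mL; L-glutamine 1.211 g; L-asparagine 157.122 mg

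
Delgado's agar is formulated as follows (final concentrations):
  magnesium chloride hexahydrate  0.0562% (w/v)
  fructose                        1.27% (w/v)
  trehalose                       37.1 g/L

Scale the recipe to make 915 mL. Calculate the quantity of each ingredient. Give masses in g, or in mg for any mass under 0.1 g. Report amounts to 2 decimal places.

magnesium chloride hexahydrate 0.51 g; fructose 11.62 g; trehalose 33.95 g

Scale factor relative to 1 L: 0.915.
magnesium chloride hexahydrate: 0.0562 g per 100 mL × 915 mL ÷ 100 = 0.51 g
fructose: 1.27 g per 100 mL × 915 mL ÷ 100 = 11.62 g
trehalose: 37.1 g/L × 0.915 L = 33.95 g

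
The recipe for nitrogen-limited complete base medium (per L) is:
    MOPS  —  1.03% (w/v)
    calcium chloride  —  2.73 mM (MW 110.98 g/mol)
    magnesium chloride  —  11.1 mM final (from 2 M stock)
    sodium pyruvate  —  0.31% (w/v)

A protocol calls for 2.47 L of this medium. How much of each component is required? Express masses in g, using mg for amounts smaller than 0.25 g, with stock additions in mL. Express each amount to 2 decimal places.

MOPS 25.44 g; calcium chloride 0.75 g; magnesium chloride 13.71 mL; sodium pyruvate 7.66 g

Working volume: 2.47 L.
MOPS: 1.03% w/v = 10.3 g/L → 10.3 × 2.47 L = 25.44 g
calcium chloride: 2.73 mmol/L × 110.98 g/mol × 2.47 L ÷ 1000 = 0.75 g
magnesium chloride: C1V1 = C2V2 → 11.1 mM × 2470 mL ÷ 2000 mM = 13.71 mL
sodium pyruvate: 0.31% w/v = 3.1 g/L → 3.1 × 2.47 L = 7.66 g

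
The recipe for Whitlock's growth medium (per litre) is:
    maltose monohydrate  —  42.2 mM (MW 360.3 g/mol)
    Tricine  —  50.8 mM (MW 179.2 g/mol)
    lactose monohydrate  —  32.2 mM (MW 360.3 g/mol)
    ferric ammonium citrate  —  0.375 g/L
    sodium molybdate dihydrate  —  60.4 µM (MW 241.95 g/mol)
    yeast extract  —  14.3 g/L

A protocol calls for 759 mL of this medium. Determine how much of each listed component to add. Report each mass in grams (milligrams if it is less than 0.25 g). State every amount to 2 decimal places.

maltose monohydrate 11.54 g; Tricine 6.91 g; lactose monohydrate 8.81 g; ferric ammonium citrate 0.28 g; sodium molybdate dihydrate 11.09 mg; yeast extract 10.85 g

Working volume: 759 mL = 0.759 L.
maltose monohydrate: 42.2 mmol/L × 360.3 g/mol × 0.759 L ÷ 1000 = 11.54 g
Tricine: 50.8 mmol/L × 179.2 g/mol × 0.759 L ÷ 1000 = 6.91 g
lactose monohydrate: 32.2 mmol/L × 360.3 g/mol × 0.759 L ÷ 1000 = 8.81 g
ferric ammonium citrate: 0.375 g/L × 0.759 L = 0.28 g
sodium molybdate dihydrate: 60.4 µmol/L × 241.95 g/mol × 0.759 L ÷ 1000 = 11.09 mg
yeast extract: 14.3 g/L × 0.759 L = 10.85 g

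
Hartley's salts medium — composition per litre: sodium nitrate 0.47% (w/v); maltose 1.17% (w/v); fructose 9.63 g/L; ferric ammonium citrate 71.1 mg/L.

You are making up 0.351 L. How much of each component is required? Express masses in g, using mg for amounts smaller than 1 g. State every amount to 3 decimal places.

Working volume: 0.351 L.
sodium nitrate: 0.47 g per 100 mL × 351 mL ÷ 100 = 1.650 g
maltose: 1.17% w/v = 11.7 g/L → 11.7 × 0.351 L = 4.107 g
fructose: 9.63 g/L × 0.351 L = 3.380 g
ferric ammonium citrate: 71.1 mg/L × 0.351 L = 24.956 mg

sodium nitrate 1.650 g; maltose 4.107 g; fructose 3.380 g; ferric ammonium citrate 24.956 mg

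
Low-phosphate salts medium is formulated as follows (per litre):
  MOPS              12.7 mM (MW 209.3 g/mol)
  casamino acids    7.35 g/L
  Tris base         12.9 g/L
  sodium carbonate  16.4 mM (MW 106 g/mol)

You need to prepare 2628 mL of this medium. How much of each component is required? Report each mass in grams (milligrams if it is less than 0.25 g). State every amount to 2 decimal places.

MOPS 6.99 g; casamino acids 19.32 g; Tris base 33.90 g; sodium carbonate 4.57 g

Target volume = 2628 mL = 2.628 L.
MOPS: 12.7 mmol/L × 209.3 g/mol × 2.628 L ÷ 1000 = 6.99 g
casamino acids: 7.35 g/L × 2.628 L = 19.32 g
Tris base: 12.9 g/L × 2.628 L = 33.90 g
sodium carbonate: 16.4 mmol/L × 106 g/mol × 2.628 L ÷ 1000 = 4.57 g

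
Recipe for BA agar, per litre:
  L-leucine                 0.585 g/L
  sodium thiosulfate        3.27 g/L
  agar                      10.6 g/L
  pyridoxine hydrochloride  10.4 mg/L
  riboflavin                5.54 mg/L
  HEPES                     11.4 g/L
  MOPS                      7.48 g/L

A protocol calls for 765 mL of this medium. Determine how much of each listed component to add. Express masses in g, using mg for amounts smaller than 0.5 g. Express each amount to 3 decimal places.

L-leucine 447.525 mg; sodium thiosulfate 2.502 g; agar 8.109 g; pyridoxine hydrochloride 7.956 mg; riboflavin 4.238 mg; HEPES 8.721 g; MOPS 5.722 g

Scale factor relative to 1 L: 0.765.
L-leucine: 0.585 g/L × 0.765 L = 0.447525 g = 447.525 mg
sodium thiosulfate: 3.27 g/L × 0.765 L = 2.502 g
agar: 10.6 g/L × 0.765 L = 8.109 g
pyridoxine hydrochloride: 10.4 mg/L × 0.765 L = 7.956 mg
riboflavin: 5.54 mg/L × 0.765 L = 4.238 mg
HEPES: 11.4 g/L × 0.765 L = 8.721 g
MOPS: 7.48 g/L × 0.765 L = 5.722 g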